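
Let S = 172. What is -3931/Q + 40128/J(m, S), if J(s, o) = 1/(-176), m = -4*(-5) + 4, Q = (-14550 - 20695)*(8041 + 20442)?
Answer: -7089954162166949/1003883335 ≈ -7.0625e+6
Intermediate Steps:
Q = -1003883335 (Q = -35245*28483 = -1003883335)
m = 24 (m = 20 + 4 = 24)
J(s, o) = -1/176
-3931/Q + 40128/J(m, S) = -3931/(-1003883335) + 40128/(-1/176) = -3931*(-1/1003883335) + 40128*(-176) = 3931/1003883335 - 7062528 = -7089954162166949/1003883335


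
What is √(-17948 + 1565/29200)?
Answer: 3*I*√4250871395/1460 ≈ 133.97*I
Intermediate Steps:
√(-17948 + 1565/29200) = √(-17948 + 1565*(1/29200)) = √(-17948 + 313/5840) = √(-104816007/5840) = 3*I*√4250871395/1460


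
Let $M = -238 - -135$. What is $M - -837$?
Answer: $734$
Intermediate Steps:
$M = -103$ ($M = -238 + 135 = -103$)
$M - -837 = -103 - -837 = -103 + 837 = 734$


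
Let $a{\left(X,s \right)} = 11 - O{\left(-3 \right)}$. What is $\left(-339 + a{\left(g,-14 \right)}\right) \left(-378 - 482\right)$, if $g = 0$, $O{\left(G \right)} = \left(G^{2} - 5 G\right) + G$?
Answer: $300140$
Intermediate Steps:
$O{\left(G \right)} = G^{2} - 4 G$
$a{\left(X,s \right)} = -10$ ($a{\left(X,s \right)} = 11 - - 3 \left(-4 - 3\right) = 11 - \left(-3\right) \left(-7\right) = 11 - 21 = -10$)
$\left(-339 + a{\left(g,-14 \right)}\right) \left(-378 - 482\right) = \left(-339 - 10\right) \left(-378 - 482\right) = \left(-349\right) \left(-860\right) = 300140$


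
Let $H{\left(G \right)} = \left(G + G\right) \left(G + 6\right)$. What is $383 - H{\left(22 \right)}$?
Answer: $-849$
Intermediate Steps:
$H{\left(G \right)} = 2 G \left(6 + G\right)$
$383 - H{\left(22 \right)} = 383 - 2 \cdot 22 \left(6 + 22\right) = 383 - 2 \cdot 22 \cdot 28 = 383 - 1232 = -849$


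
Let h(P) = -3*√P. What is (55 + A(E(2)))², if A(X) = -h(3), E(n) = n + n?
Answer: 3052 + 330*√3 ≈ 3623.6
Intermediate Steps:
E(n) = 2*n
A(X) = 3*√3 (A(X) = -(-3)*√3 = 3*√3)
(55 + A(E(2)))² = (55 + 3*√3)²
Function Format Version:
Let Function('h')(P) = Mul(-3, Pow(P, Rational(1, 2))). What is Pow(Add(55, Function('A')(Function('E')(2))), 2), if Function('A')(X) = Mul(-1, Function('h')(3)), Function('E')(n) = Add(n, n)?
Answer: Add(3052, Mul(330, Pow(3, Rational(1, 2)))) ≈ 3623.6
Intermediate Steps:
Function('E')(n) = Mul(2, n)
Function('A')(X) = Mul(3, Pow(3, Rational(1, 2))) (Function('A')(X) = Mul(-1, Mul(-3, Pow(3, Rational(1, 2)))) = Mul(3, Pow(3, Rational(1, 2))))
Pow(Add(55, Function('A')(Function('E')(2))), 2) = Pow(Add(55, Mul(3, Pow(3, Rational(1, 2)))), 2)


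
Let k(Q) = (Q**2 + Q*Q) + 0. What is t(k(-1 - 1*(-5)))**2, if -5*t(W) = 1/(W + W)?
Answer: 1/102400 ≈ 9.7656e-6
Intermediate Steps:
k(Q) = 2*Q**2 (k(Q) = (Q**2 + Q**2) + 0 = 2*Q**2 + 0 = 2*Q**2)
t(W) = -1/(10*W) (t(W) = -1/(5*(W + W)) = -1/(2*W)/5 = -1/(10*W))
t(k(-1 - 1*(-5)))**2 = (-1/(2*(-1 - 1*(-5))**2)/10)**2 = (-1/(2*(-1 + 5)**2)/10)**2 = (-1/(10*(2*4**2)))**2 = (-1/(10*(2*16)))**2 = (-1/10/32)**2 = (-1/10*1/32)**2 = (-1/320)**2 = 1/102400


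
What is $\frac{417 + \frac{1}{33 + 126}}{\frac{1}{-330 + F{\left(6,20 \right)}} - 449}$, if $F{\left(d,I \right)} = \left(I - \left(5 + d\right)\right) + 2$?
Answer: $- \frac{165242}{177921} \approx -0.92874$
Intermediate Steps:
$F{\left(d,I \right)} = -3 + I - d$ ($F{\left(d,I \right)} = \left(-5 + I - d\right) + 2 = -3 + I - d$)
$\frac{417 + \frac{1}{33 + 126}}{\frac{1}{-330 + F{\left(6,20 \right)}} - 449} = \frac{417 + \frac{1}{33 + 126}}{\frac{1}{-330 - -11} - 449} = \frac{417 + \frac{1}{159}}{\frac{1}{-330 - -11} - 449} = \frac{417 + \frac{1}{159}}{\frac{1}{-330 + 11} - 449} = \frac{66304}{159 \left(\frac{1}{-319} - 449\right)} = \frac{66304}{159 \left(- \frac{1}{319} - 449\right)} = \frac{66304}{159 \left(- \frac{143232}{319}\right)} = \frac{66304}{159} \left(- \frac{319}{143232}\right) = - \frac{165242}{177921}$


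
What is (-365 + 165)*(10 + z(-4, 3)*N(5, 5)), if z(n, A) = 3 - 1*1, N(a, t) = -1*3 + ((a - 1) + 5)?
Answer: -4400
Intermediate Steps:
N(a, t) = 1 + a (N(a, t) = -3 + ((-1 + a) + 5) = -3 + (4 + a) = 1 + a)
z(n, A) = 2 (z(n, A) = 3 - 1 = 2)
(-365 + 165)*(10 + z(-4, 3)*N(5, 5)) = (-365 + 165)*(10 + 2*(1 + 5)) = -200*(10 + 2*6) = -200*(10 + 12) = -200*22 = -4400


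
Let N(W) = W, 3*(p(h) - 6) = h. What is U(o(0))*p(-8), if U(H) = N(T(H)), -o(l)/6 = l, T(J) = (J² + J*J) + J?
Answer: 0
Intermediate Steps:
T(J) = J + 2*J² (T(J) = (J² + J²) + J = 2*J² + J = J + 2*J²)
o(l) = -6*l
p(h) = 6 + h/3
U(H) = H*(1 + 2*H)
U(o(0))*p(-8) = ((-6*0)*(1 + 2*(-6*0)))*(6 + (⅓)*(-8)) = (0*(1 + 2*0))*(6 - 8/3) = (0*(1 + 0))*(10/3) = (0*1)*(10/3) = 0*(10/3) = 0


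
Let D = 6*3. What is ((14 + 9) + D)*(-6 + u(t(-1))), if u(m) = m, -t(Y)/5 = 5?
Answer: -1271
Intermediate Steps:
t(Y) = -25 (t(Y) = -5*5 = -25)
D = 18
((14 + 9) + D)*(-6 + u(t(-1))) = ((14 + 9) + 18)*(-6 - 25) = (23 + 18)*(-31) = 41*(-31) = -1271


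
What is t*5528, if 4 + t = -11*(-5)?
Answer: 281928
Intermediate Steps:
t = 51 (t = -4 - 11*(-5) = -4 + 55 = 51)
t*5528 = 51*5528 = 281928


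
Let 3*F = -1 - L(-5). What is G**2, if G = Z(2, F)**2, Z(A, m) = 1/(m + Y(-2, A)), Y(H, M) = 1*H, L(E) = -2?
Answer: 81/625 ≈ 0.12960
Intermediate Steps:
Y(H, M) = H
F = 1/3 (F = (-1 - 1*(-2))/3 = (-1 + 2)/3 = (1/3)*1 = 1/3 ≈ 0.33333)
Z(A, m) = 1/(-2 + m) (Z(A, m) = 1/(m - 2) = 1/(-2 + m))
G = 9/25 (G = (1/(-2 + 1/3))**2 = (1/(-5/3))**2 = (-3/5)**2 = 9/25 ≈ 0.36000)
G**2 = (9/25)**2 = 81/625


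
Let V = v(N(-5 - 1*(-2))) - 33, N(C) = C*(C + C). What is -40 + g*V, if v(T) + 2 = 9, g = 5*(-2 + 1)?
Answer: 90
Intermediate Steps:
g = -5 (g = 5*(-1) = -5)
N(C) = 2*C² (N(C) = C*(2*C) = 2*C²)
v(T) = 7 (v(T) = -2 + 9 = 7)
V = -26 (V = 7 - 33 = -26)
-40 + g*V = -40 - 5*(-26) = -40 + 130 = 90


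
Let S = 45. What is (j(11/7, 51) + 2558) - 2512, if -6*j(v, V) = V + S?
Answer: 30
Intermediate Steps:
j(v, V) = -15/2 - V/6 (j(v, V) = -(V + 45)/6 = -(45 + V)/6 = -15/2 - V/6)
(j(11/7, 51) + 2558) - 2512 = ((-15/2 - ⅙*51) + 2558) - 2512 = ((-15/2 - 17/2) + 2558) - 2512 = (-16 + 2558) - 2512 = 2542 - 2512 = 30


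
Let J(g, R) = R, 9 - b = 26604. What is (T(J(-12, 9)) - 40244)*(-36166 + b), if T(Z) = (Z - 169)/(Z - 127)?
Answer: 149014446476/59 ≈ 2.5257e+9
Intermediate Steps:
b = -26595 (b = 9 - 1*26604 = 9 - 26604 = -26595)
T(Z) = (-169 + Z)/(-127 + Z)
(T(J(-12, 9)) - 40244)*(-36166 + b) = ((-169 + 9)/(-127 + 9) - 40244)*(-36166 - 26595) = (-160/(-118) - 40244)*(-62761) = (-1/118*(-160) - 40244)*(-62761) = (80/59 - 40244)*(-62761) = -2374316/59*(-62761) = 149014446476/59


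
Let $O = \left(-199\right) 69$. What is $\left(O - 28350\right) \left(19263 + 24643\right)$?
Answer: $-1847608386$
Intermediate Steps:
$O = -13731$
$\left(O - 28350\right) \left(19263 + 24643\right) = \left(-13731 - 28350\right) \left(19263 + 24643\right) = \left(-42081\right) 43906 = -1847608386$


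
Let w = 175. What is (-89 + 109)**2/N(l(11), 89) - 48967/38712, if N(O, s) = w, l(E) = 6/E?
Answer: 276623/270984 ≈ 1.0208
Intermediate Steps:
N(O, s) = 175
(-89 + 109)**2/N(l(11), 89) - 48967/38712 = (-89 + 109)**2/175 - 48967/38712 = 20**2*(1/175) - 48967*1/38712 = 400*(1/175) - 48967/38712 = 16/7 - 48967/38712 = 276623/270984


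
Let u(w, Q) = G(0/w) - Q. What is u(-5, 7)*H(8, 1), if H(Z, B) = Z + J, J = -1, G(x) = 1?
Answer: -42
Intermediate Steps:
u(w, Q) = 1 - Q
H(Z, B) = -1 + Z (H(Z, B) = Z - 1 = -1 + Z)
u(-5, 7)*H(8, 1) = (1 - 1*7)*(-1 + 8) = (1 - 7)*7 = -6*7 = -42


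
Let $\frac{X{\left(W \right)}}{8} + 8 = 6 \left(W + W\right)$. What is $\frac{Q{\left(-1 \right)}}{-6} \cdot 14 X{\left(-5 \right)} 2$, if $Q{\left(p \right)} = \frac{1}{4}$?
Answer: $\frac{1904}{3} \approx 634.67$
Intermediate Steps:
$Q{\left(p \right)} = \frac{1}{4}$
$X{\left(W \right)} = -64 + 96 W$ ($X{\left(W \right)} = -64 + 8 \cdot 6 \left(W + W\right) = -64 + 8 \cdot 6 \cdot 2 W = -64 + 8 \cdot 12 W = -64 + 96 W$)
$\frac{Q{\left(-1 \right)}}{-6} \cdot 14 X{\left(-5 \right)} 2 = \frac{1}{4 \left(-6\right)} 14 \left(-64 + 96 \left(-5\right)\right) 2 = \frac{1}{4} \left(- \frac{1}{6}\right) 14 \left(-64 - 480\right) 2 = \left(- \frac{1}{24}\right) 14 \left(\left(-544\right) 2\right) = \left(- \frac{7}{12}\right) \left(-1088\right) = \frac{1904}{3}$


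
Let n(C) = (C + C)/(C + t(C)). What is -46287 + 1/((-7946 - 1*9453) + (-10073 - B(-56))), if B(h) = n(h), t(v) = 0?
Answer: -1271689039/27474 ≈ -46287.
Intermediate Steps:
n(C) = 2 (n(C) = (C + C)/(C + 0) = (2*C)/C = 2)
B(h) = 2
-46287 + 1/((-7946 - 1*9453) + (-10073 - B(-56))) = -46287 + 1/((-7946 - 1*9453) + (-10073 - 1*2)) = -46287 + 1/((-7946 - 9453) + (-10073 - 2)) = -46287 + 1/(-17399 - 10075) = -46287 + 1/(-27474) = -46287 - 1/27474 = -1271689039/27474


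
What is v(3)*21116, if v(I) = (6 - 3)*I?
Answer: 190044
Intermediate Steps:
v(I) = 3*I
v(3)*21116 = (3*3)*21116 = 9*21116 = 190044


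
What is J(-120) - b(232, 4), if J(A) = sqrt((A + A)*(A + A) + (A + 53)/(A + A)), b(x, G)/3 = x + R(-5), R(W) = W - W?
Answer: -696 + sqrt(207361005)/60 ≈ -456.00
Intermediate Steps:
R(W) = 0
b(x, G) = 3*x (b(x, G) = 3*(x + 0) = 3*x)
J(A) = sqrt(4*A**2 + (53 + A)/(2*A)) (J(A) = sqrt((2*A)*(2*A) + (53 + A)/((2*A))) = sqrt(4*A**2 + (53 + A)*(1/(2*A))) = sqrt(4*A**2 + (53 + A)/(2*A)))
J(-120) - b(232, 4) = sqrt(2)*sqrt((53 - 120 + 8*(-120)**3)/(-120))/2 - 3*232 = sqrt(2)*sqrt(-(53 - 120 + 8*(-1728000))/120)/2 - 1*696 = sqrt(2)*sqrt(-(53 - 120 - 13824000)/120)/2 - 696 = sqrt(2)*sqrt(-1/120*(-13824067))/2 - 696 = sqrt(2)*sqrt(13824067/120)/2 - 696 = sqrt(2)*(sqrt(414722010)/60)/2 - 696 = sqrt(207361005)/60 - 696 = -696 + sqrt(207361005)/60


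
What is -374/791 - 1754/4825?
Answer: -3191964/3816575 ≈ -0.83634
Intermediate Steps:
-374/791 - 1754/4825 = -3191964/3816575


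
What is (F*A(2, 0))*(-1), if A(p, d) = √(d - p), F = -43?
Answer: 43*I*√2 ≈ 60.811*I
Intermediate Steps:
(F*A(2, 0))*(-1) = -43*√(0 - 1*2)*(-1) = -43*√(0 - 2)*(-1) = -43*I*√2*(-1) = 43*I*√2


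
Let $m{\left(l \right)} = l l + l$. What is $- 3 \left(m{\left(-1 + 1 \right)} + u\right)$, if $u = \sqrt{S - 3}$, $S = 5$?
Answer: $- 3 \sqrt{2} \approx -4.2426$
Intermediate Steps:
$m{\left(l \right)} = l + l^{2}$ ($m{\left(l \right)} = l^{2} + l = l + l^{2}$)
$u = \sqrt{2}$ ($u = \sqrt{5 - 3} = \sqrt{2} \approx 1.4142$)
$- 3 \left(m{\left(-1 + 1 \right)} + u\right) = - 3 \left(\left(-1 + 1\right) \left(1 + \left(-1 + 1\right)\right) + \sqrt{2}\right) = - 3 \left(0 \left(1 + 0\right) + \sqrt{2}\right) = - 3 \left(0 \cdot 1 + \sqrt{2}\right) = - 3 \left(0 + \sqrt{2}\right) = - 3 \sqrt{2}$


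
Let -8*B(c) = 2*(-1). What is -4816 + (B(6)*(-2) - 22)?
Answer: -9677/2 ≈ -4838.5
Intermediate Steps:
B(c) = ¼ (B(c) = -(-1)/4 = -⅛*(-2) = ¼)
-4816 + (B(6)*(-2) - 22) = -4816 + ((¼)*(-2) - 22) = -4816 + (-½ - 22) = -4816 - 45/2 = -9677/2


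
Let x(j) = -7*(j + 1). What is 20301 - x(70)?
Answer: 20798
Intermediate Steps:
x(j) = -7 - 7*j (x(j) = -7*(1 + j) = -7 - 7*j)
20301 - x(70) = 20301 - (-7 - 7*70) = 20301 - (-7 - 490) = 20301 - 1*(-497) = 20301 + 497 = 20798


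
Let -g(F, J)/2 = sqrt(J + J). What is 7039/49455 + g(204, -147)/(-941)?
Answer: 7039/49455 + 14*I*sqrt(6)/941 ≈ 0.14233 + 0.036443*I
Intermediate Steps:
g(F, J) = -2*sqrt(2)*sqrt(J) (g(F, J) = -2*sqrt(J + J) = -2*sqrt(2)*sqrt(J))
7039/49455 + g(204, -147)/(-941) = 7039/49455 - 2*sqrt(2)*sqrt(-147)/(-941) = 7039*(1/49455) - 2*sqrt(2)*7*I*sqrt(3)*(-1/941) = 7039/49455 - 14*I*sqrt(6)*(-1/941) = 7039/49455 + 14*I*sqrt(6)/941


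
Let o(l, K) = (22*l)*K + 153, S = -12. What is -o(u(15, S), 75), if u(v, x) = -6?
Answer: 9747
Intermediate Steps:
o(l, K) = 153 + 22*K*l (o(l, K) = 22*K*l + 153 = 153 + 22*K*l)
-o(u(15, S), 75) = -(153 + 22*75*(-6)) = -(153 - 9900) = -1*(-9747) = 9747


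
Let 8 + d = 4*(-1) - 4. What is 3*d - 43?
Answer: -91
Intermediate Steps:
d = -16 (d = -8 + (4*(-1) - 4) = -8 + (-4 - 4) = -8 - 8 = -16)
3*d - 43 = 3*(-16) - 43 = -48 - 43 = -91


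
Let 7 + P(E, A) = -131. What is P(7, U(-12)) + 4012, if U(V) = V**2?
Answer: 3874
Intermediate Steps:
P(E, A) = -138 (P(E, A) = -7 - 131 = -138)
P(7, U(-12)) + 4012 = -138 + 4012 = 3874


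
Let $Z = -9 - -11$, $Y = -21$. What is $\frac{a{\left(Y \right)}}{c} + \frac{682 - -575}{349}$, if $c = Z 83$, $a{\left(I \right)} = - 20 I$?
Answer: $\frac{177621}{28967} \approx 6.1318$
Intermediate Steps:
$Z = 2$ ($Z = -9 + 11 = 2$)
$c = 166$ ($c = 2 \cdot 83 = 166$)
$\frac{a{\left(Y \right)}}{c} + \frac{682 - -575}{349} = \frac{\left(-20\right) \left(-21\right)}{166} + \frac{682 - -575}{349} = 420 \cdot \frac{1}{166} + \left(682 + 575\right) \frac{1}{349} = \frac{210}{83} + 1257 \cdot \frac{1}{349} = \frac{210}{83} + \frac{1257}{349} = \frac{177621}{28967}$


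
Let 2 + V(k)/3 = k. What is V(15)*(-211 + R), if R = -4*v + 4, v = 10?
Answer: -9633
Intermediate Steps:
V(k) = -6 + 3*k
R = -36 (R = -4*10 + 4 = -40 + 4 = -36)
V(15)*(-211 + R) = (-6 + 3*15)*(-211 - 36) = (-6 + 45)*(-247) = 39*(-247) = -9633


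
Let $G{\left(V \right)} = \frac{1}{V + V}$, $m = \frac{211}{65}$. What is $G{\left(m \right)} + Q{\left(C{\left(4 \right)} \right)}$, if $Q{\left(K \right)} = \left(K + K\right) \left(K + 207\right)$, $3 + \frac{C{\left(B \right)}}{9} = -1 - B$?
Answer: $- \frac{8203615}{422} \approx -19440.0$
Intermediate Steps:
$C{\left(B \right)} = -36 - 9 B$ ($C{\left(B \right)} = -27 + 9 \left(-1 - B\right) = -27 - \left(9 + 9 B\right) = -36 - 9 B$)
$Q{\left(K \right)} = 2 K \left(207 + K\right)$
$m = \frac{211}{65}$ ($m = 211 \cdot \frac{1}{65} = \frac{211}{65} \approx 3.2462$)
$G{\left(V \right)} = \frac{1}{2 V}$
$G{\left(m \right)} + Q{\left(C{\left(4 \right)} \right)} = \frac{1}{2 \cdot \frac{211}{65}} + 2 \left(-36 - 36\right) \left(207 - 72\right) = \frac{1}{2} \cdot \frac{65}{211} + 2 \left(-36 - 36\right) \left(207 - 72\right) = \frac{65}{422} + 2 \left(-72\right) \left(207 - 72\right) = \frac{65}{422} + 2 \left(-72\right) 135 = \frac{65}{422} - 19440 = - \frac{8203615}{422}$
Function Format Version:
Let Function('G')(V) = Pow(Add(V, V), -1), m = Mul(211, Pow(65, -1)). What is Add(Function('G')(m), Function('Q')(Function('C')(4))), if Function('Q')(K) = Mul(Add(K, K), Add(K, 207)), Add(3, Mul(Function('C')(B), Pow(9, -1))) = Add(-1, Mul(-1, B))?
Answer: Rational(-8203615, 422) ≈ -19440.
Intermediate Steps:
Function('C')(B) = Add(-36, Mul(-9, B)) (Function('C')(B) = Add(-27, Mul(9, Add(-1, Mul(-1, B)))) = Add(-27, Add(-9, Mul(-9, B))) = Add(-36, Mul(-9, B)))
Function('Q')(K) = Mul(2, K, Add(207, K)) (Function('Q')(K) = Mul(Mul(2, K), Add(207, K)) = Mul(2, K, Add(207, K)))
m = Rational(211, 65) (m = Mul(211, Rational(1, 65)) = Rational(211, 65) ≈ 3.2462)
Function('G')(V) = Mul(Rational(1, 2), Pow(V, -1)) (Function('G')(V) = Pow(Mul(2, V), -1) = Mul(Rational(1, 2), Pow(V, -1)))
Add(Function('G')(m), Function('Q')(Function('C')(4))) = Add(Mul(Rational(1, 2), Pow(Rational(211, 65), -1)), Mul(2, Add(-36, Mul(-9, 4)), Add(207, Add(-36, Mul(-9, 4))))) = Add(Mul(Rational(1, 2), Rational(65, 211)), Mul(2, Add(-36, -36), Add(207, Add(-36, -36)))) = Add(Rational(65, 422), Mul(2, -72, Add(207, -72))) = Add(Rational(65, 422), Mul(2, -72, 135)) = Add(Rational(65, 422), -19440) = Rational(-8203615, 422)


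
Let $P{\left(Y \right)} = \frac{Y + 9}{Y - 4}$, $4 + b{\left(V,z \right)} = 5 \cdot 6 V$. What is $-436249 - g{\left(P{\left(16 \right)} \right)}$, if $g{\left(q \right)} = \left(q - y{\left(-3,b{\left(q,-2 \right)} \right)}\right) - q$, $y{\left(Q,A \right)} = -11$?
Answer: $-436260$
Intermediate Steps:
$b{\left(V,z \right)} = -4 + 30 V$ ($b{\left(V,z \right)} = -4 + 5 \cdot 6 V = -4 + 30 V$)
$P{\left(Y \right)} = \frac{9 + Y}{-4 + Y}$
$g{\left(q \right)} = 11$ ($g{\left(q \right)} = \left(q - -11\right) - q = \left(q + 11\right) - q = \left(11 + q\right) - q = 11$)
$-436249 - g{\left(P{\left(16 \right)} \right)} = -436249 - 11 = -436260$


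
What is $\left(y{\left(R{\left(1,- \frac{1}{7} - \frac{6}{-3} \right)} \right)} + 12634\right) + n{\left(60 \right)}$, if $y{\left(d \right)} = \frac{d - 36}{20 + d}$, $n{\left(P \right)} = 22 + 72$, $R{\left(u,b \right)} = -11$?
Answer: $\frac{114505}{9} \approx 12723.0$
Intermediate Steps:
$n{\left(P \right)} = 94$
$y{\left(d \right)} = \frac{-36 + d}{20 + d}$
$\left(y{\left(R{\left(1,- \frac{1}{7} - \frac{6}{-3} \right)} \right)} + 12634\right) + n{\left(60 \right)} = \left(\frac{-36 - 11}{20 - 11} + 12634\right) + 94 = \left(\frac{1}{9} \left(-47\right) + 12634\right) + 94 = \left(- \frac{47}{9} + 12634\right) + 94 = \frac{113659}{9} + 94 = \frac{114505}{9}$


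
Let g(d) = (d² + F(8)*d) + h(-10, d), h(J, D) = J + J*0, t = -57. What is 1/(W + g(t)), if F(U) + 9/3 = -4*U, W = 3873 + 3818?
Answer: 1/12925 ≈ 7.7369e-5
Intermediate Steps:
W = 7691
h(J, D) = J (h(J, D) = J + 0 = J)
F(U) = -3 - 4*U
g(d) = -10 + d² - 35*d (g(d) = (d² + (-3 - 4*8)*d) - 10 = (d² + (-3 - 32)*d) - 10 = (d² - 35*d) - 10 = -10 + d² - 35*d)
1/(W + g(t)) = 1/(7691 + (-10 + (-57)² - 35*(-57))) = 1/(7691 + (-10 + 3249 + 1995)) = 1/(7691 + 5234) = 1/12925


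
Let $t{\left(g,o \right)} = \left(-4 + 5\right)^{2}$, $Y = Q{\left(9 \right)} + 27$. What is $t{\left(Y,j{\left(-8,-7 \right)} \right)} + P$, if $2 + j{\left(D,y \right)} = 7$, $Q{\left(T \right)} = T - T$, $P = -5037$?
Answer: $-5036$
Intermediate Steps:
$Q{\left(T \right)} = 0$
$j{\left(D,y \right)} = 5$ ($j{\left(D,y \right)} = -2 + 7 = 5$)
$Y = 27$ ($Y = 0 + 27 = 27$)
$t{\left(g,o \right)} = 1$ ($t{\left(g,o \right)} = 1^{2} = 1$)
$t{\left(Y,j{\left(-8,-7 \right)} \right)} + P = 1 - 5037 = -5036$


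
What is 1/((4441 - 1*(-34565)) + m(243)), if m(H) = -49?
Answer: 1/38957 ≈ 2.5669e-5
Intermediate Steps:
1/((4441 - 1*(-34565)) + m(243)) = 1/((4441 - 1*(-34565)) - 49) = 1/((4441 + 34565) - 49) = 1/(39006 - 49) = 1/38957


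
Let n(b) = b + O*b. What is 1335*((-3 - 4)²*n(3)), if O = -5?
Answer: -784980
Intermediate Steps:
n(b) = -4*b (n(b) = b - 5*b = -4*b)
1335*((-3 - 4)²*n(3)) = 1335*((-3 - 4)²*(-4*3)) = 1335*((-7)²*(-12)) = 1335*(49*(-12)) = 1335*(-588) = -784980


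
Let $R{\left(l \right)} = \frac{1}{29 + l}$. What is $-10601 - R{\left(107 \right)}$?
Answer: $- \frac{1441737}{136} \approx -10601.0$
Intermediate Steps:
$-10601 - R{\left(107 \right)} = -10601 - \frac{1}{29 + 107} = -10601 - \frac{1}{136} = - \frac{1441737}{136}$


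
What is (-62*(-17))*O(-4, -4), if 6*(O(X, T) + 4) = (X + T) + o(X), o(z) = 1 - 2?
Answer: -5797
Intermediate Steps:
o(z) = -1
O(X, T) = -25/6 + T/6 + X/6 (O(X, T) = -4 + ((X + T) - 1)/6 = -4 + ((T + X) - 1)/6 = -4 + (-1 + T + X)/6 = -4 + (-1/6 + T/6 + X/6) = -25/6 + T/6 + X/6)
(-62*(-17))*O(-4, -4) = (-62*(-17))*(-25/6 + (1/6)*(-4) + (1/6)*(-4)) = 1054*(-25/6 - 2/3 - 2/3) = 1054*(-11/2) = -5797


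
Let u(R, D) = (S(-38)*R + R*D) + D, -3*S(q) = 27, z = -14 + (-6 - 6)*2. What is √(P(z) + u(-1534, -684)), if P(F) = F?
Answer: 2*√265585 ≈ 1030.7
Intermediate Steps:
z = -38 (z = -14 - 12*2 = -14 - 24 = -38)
S(q) = -9 (S(q) = -⅓*27 = -9)
u(R, D) = D - 9*R + D*R (u(R, D) = (-9*R + R*D) + D = (-9*R + D*R) + D = D - 9*R + D*R)
√(P(z) + u(-1534, -684)) = √(-38 + (-684 - 9*(-1534) - 684*(-1534))) = √(-38 + (-684 + 13806 + 1049256)) = √(-38 + 1062378) = √1062340 = 2*√265585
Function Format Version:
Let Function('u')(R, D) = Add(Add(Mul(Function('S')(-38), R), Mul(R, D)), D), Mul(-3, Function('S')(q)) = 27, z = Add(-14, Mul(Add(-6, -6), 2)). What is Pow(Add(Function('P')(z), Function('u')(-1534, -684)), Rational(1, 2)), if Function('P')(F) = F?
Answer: Mul(2, Pow(265585, Rational(1, 2))) ≈ 1030.7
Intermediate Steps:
z = -38 (z = Add(-14, Mul(-12, 2)) = Add(-14, -24) = -38)
Function('S')(q) = -9 (Function('S')(q) = Mul(Rational(-1, 3), 27) = -9)
Function('u')(R, D) = Add(D, Mul(-9, R), Mul(D, R)) (Function('u')(R, D) = Add(Add(Mul(-9, R), Mul(R, D)), D) = Add(Add(Mul(-9, R), Mul(D, R)), D) = Add(D, Mul(-9, R), Mul(D, R)))
Pow(Add(Function('P')(z), Function('u')(-1534, -684)), Rational(1, 2)) = Pow(Add(-38, Add(-684, Mul(-9, -1534), Mul(-684, -1534))), Rational(1, 2)) = Pow(Add(-38, Add(-684, 13806, 1049256)), Rational(1, 2)) = Pow(Add(-38, 1062378), Rational(1, 2)) = Pow(1062340, Rational(1, 2)) = Mul(2, Pow(265585, Rational(1, 2)))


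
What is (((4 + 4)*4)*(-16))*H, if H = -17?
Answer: 8704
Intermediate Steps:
(((4 + 4)*4)*(-16))*H = (((4 + 4)*4)*(-16))*(-17) = ((8*4)*(-16))*(-17) = (32*(-16))*(-17) = -512*(-17) = 8704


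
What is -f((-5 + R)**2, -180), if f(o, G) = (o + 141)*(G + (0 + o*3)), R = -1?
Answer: 12744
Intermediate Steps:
f(o, G) = (141 + o)*(G + 3*o) (f(o, G) = (141 + o)*(G + (0 + 3*o)) = (141 + o)*(G + 3*o))
-f((-5 + R)**2, -180) = -(3*((-5 - 1)**2)**2 + 141*(-180) + 423*(-5 - 1)**2 - 180*(-5 - 1)**2) = -(3*((-6)**2)**2 - 25380 + 423*(-6)**2 - 180*(-6)**2) = -(3*36**2 - 25380 + 423*36 - 180*36) = -(3*1296 - 25380 + 15228 - 6480) = -(3888 - 25380 + 15228 - 6480) = -1*(-12744) = 12744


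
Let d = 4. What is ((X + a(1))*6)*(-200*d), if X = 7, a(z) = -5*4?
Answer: 62400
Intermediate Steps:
a(z) = -20
((X + a(1))*6)*(-200*d) = ((7 - 20)*6)*(-200*4) = -13*6*(-800) = -78*(-800) = 62400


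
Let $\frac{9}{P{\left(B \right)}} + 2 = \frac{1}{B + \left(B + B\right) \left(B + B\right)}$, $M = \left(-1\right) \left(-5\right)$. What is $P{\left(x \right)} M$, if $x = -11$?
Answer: $- \frac{473}{21} \approx -22.524$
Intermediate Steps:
$M = 5$
$P{\left(B \right)} = \frac{9}{-2 + \frac{1}{B + 4 B^{2}}}$ ($P{\left(B \right)} = \frac{9}{-2 + \frac{1}{B + \left(B + B\right) \left(B + B\right)}} = \frac{9}{-2 + \frac{1}{B + 2 B 2 B}} = \frac{9}{-2 + \frac{1}{B + 4 B^{2}}}$)
$P{\left(x \right)} M = \left(-9\right) \left(-11\right) \frac{1}{-1 + 2 \left(-11\right) + 8 \left(-11\right)^{2}} \left(1 + 4 \left(-11\right)\right) 5 = \left(-9\right) \left(-11\right) \frac{1}{-1 - 22 + 8 \cdot 121} \left(1 - 44\right) 5 = \left(-9\right) \left(-11\right) \frac{1}{-1 - 22 + 968} \left(-43\right) 5 = \left(-9\right) \left(-11\right) \frac{1}{945} \left(-43\right) 5 = \left(- \frac{473}{105}\right) 5 = - \frac{473}{21}$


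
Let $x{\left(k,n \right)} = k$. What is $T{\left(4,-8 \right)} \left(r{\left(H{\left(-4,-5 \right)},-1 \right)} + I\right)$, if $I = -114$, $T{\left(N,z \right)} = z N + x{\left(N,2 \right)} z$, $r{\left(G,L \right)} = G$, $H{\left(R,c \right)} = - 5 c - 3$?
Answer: $5888$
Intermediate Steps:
$H{\left(R,c \right)} = -3 - 5 c$
$T{\left(N,z \right)} = 2 N z$ ($T{\left(N,z \right)} = z N + N z = N z + N z = 2 N z$)
$T{\left(4,-8 \right)} \left(r{\left(H{\left(-4,-5 \right)},-1 \right)} + I\right) = 2 \cdot 4 \left(-8\right) \left(\left(-3 - -25\right) - 114\right) = - 64 \left(\left(-3 + 25\right) - 114\right) = - 64 \left(22 - 114\right) = \left(-64\right) \left(-92\right) = 5888$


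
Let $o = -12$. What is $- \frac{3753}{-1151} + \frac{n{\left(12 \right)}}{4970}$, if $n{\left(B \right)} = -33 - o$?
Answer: $\frac{2661177}{817210} \approx 3.2564$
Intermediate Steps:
$n{\left(B \right)} = -21$ ($n{\left(B \right)} = -33 - -12 = -33 + 12 = -21$)
$- \frac{3753}{-1151} + \frac{n{\left(12 \right)}}{4970} = - \frac{3753}{-1151} - \frac{21}{4970} = \left(-3753\right) \left(- \frac{1}{1151}\right) - \frac{3}{710} = \frac{3753}{1151} - \frac{3}{710} = \frac{2661177}{817210}$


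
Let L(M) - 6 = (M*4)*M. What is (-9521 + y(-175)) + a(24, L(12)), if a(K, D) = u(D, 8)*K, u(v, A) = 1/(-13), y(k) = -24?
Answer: -124109/13 ≈ -9546.8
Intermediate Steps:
L(M) = 6 + 4*M**2 (L(M) = 6 + (M*4)*M = 6 + (4*M)*M = 6 + 4*M**2)
u(v, A) = -1/13
a(K, D) = -K/13
(-9521 + y(-175)) + a(24, L(12)) = (-9521 - 24) - 1/13*24 = -9545 - 24/13 = -124109/13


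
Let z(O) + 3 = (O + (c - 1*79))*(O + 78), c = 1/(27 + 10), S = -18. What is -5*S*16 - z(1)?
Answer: 281306/37 ≈ 7602.9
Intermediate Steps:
c = 1/37 ≈ 0.027027
z(O) = -3 + (78 + O)*(-2922/37 + O) (z(O) = -3 + (O + (1/37 - 1*79))*(O + 78) = -3 + (O + (1/37 - 79))*(78 + O) = -3 + (O - 2922/37)*(78 + O) = -3 + (-2922/37 + O)*(78 + O) = -3 + (78 + O)*(-2922/37 + O))
-5*S*16 - z(1) = -5*(-18)*16 - (-228027/37 + 1² - 36/37*1) = 90*16 - (-228027/37 + 1 - 36/37) = 1440 - 1*(-228026/37) = 1440 + 228026/37 = 281306/37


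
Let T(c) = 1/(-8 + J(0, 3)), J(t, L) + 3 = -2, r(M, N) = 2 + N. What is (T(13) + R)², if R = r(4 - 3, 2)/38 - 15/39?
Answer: 7744/61009 ≈ 0.12693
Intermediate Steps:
J(t, L) = -5 (J(t, L) = -3 - 2 = -5)
R = -69/247 (R = (2 + 2)/38 - 15/39 = 4*(1/38) - 15*1/39 = 2/19 - 5/13 = -69/247 ≈ -0.27935)
T(c) = -1/13 (T(c) = 1/(-8 - 5) = 1/(-13) = -1/13)
(T(13) + R)² = (-1/13 - 69/247)² = (-88/247)² = 7744/61009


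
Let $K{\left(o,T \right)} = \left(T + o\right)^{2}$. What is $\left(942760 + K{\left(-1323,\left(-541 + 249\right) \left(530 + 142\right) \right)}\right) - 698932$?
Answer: $39025061037$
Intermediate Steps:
$\left(942760 + K{\left(-1323,\left(-541 + 249\right) \left(530 + 142\right) \right)}\right) - 698932 = \left(942760 + \left(\left(-541 + 249\right) \left(530 + 142\right) - 1323\right)^{2}\right) - 698932 = \left(942760 + \left(\left(-292\right) 672 - 1323\right)^{2}\right) - 698932 = \left(942760 + \left(-196224 - 1323\right)^{2}\right) - 698932 = \left(942760 + \left(-197547\right)^{2}\right) - 698932 = \left(942760 + 39024817209\right) - 698932 = 39025759969 - 698932 = 39025061037$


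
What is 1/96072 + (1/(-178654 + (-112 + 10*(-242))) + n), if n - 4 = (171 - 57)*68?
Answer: 67503963640733/8703450696 ≈ 7756.0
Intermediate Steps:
n = 7756 (n = 4 + (171 - 57)*68 = 4 + 114*68 = 4 + 7752 = 7756)
1/96072 + (1/(-178654 + (-112 + 10*(-242))) + n) = 1/96072 + (1/(-178654 + (-112 + 10*(-242))) + 7756) = 1/96072 + (1/(-178654 + (-112 - 2420)) + 7756) = 1/96072 + (1/(-178654 - 2532) + 7756) = 1/96072 + (1/(-181186) + 7756) = 1/96072 + (-1/181186 + 7756) = 1/96072 + 1405278615/181186 = 67503963640733/8703450696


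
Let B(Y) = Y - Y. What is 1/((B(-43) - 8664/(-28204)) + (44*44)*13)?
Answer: 7051/177461734 ≈ 3.9732e-5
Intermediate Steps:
B(Y) = 0
1/((B(-43) - 8664/(-28204)) + (44*44)*13) = 1/((0 - 8664/(-28204)) + (44*44)*13) = 1/((0 - 8664*(-1/28204)) + 1936*13) = 1/((0 + 2166/7051) + 25168) = 1/(2166/7051 + 25168) = 1/(177461734/7051) = 7051/177461734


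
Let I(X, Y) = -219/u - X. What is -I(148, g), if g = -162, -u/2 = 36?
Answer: 3479/24 ≈ 144.96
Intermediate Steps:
u = -72 (u = -2*36 = -72)
I(X, Y) = 73/24 - X (I(X, Y) = -219/(-72) - X = -219*(-1/72) - X = 73/24 - X)
-I(148, g) = -(73/24 - 1*148) = -(73/24 - 148) = -1*(-3479/24) = 3479/24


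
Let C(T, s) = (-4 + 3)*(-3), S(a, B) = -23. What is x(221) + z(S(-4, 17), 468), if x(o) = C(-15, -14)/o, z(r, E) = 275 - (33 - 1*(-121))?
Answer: 26744/221 ≈ 121.01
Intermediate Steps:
C(T, s) = 3 (C(T, s) = -1*(-3) = 3)
z(r, E) = 121 (z(r, E) = 275 - (33 + 121) = 275 - 1*154 = 275 - 154 = 121)
x(o) = 3/o
x(221) + z(S(-4, 17), 468) = 3/221 + 121 = 26744/221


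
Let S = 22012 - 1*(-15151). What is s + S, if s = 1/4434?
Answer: 164780743/4434 ≈ 37163.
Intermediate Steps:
S = 37163 (S = 22012 + 15151 = 37163)
s = 1/4434 ≈ 0.00022553
s + S = 1/4434 + 37163 = 164780743/4434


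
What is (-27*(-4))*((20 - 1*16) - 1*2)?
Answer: 216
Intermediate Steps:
(-27*(-4))*((20 - 1*16) - 1*2) = 108*((20 - 16) - 2) = 108*(4 - 2) = 108*2 = 216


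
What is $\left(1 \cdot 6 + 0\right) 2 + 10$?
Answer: $22$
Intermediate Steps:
$\left(1 \cdot 6 + 0\right) 2 + 10 = \left(6 + 0\right) 2 + 10 = 6 \cdot 2 + 10 = 12 + 10 = 22$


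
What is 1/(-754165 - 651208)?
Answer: -1/1405373 ≈ -7.1156e-7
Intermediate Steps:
1/(-754165 - 651208) = 1/(-1405373) = -1/1405373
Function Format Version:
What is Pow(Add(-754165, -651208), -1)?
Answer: Rational(-1, 1405373) ≈ -7.1156e-7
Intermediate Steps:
Pow(Add(-754165, -651208), -1) = Pow(-1405373, -1) = Rational(-1, 1405373)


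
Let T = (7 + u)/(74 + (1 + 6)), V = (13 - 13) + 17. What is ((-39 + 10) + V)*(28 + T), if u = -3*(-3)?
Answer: -9136/27 ≈ -338.37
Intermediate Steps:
V = 17 (V = 0 + 17 = 17)
u = 9
T = 16/81 (T = (7 + 9)/(74 + (1 + 6)) = 16/(74 + 7) = 16/81 ≈ 0.19753)
((-39 + 10) + V)*(28 + T) = ((-39 + 10) + 17)*(28 + 16/81) = (-29 + 17)*(2284/81) = -12*2284/81 = -9136/27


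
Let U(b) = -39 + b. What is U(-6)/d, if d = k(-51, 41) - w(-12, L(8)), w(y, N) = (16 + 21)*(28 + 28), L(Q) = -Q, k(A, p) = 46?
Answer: 45/2026 ≈ 0.022211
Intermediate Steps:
w(y, N) = 2072 (w(y, N) = 37*56 = 2072)
d = -2026 (d = 46 - 1*2072 = 46 - 2072 = -2026)
U(-6)/d = (-39 - 6)/(-2026) = -45*(-1/2026) = 45/2026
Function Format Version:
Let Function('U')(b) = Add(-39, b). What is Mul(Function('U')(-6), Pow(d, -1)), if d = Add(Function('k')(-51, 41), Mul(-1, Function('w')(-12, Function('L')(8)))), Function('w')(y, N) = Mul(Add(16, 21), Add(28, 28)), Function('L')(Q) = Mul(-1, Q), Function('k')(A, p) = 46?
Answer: Rational(45, 2026) ≈ 0.022211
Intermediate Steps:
Function('w')(y, N) = 2072 (Function('w')(y, N) = Mul(37, 56) = 2072)
d = -2026 (d = Add(46, Mul(-1, 2072)) = Add(46, -2072) = -2026)
Mul(Function('U')(-6), Pow(d, -1)) = Mul(Add(-39, -6), Pow(-2026, -1)) = Mul(-45, Rational(-1, 2026)) = Rational(45, 2026)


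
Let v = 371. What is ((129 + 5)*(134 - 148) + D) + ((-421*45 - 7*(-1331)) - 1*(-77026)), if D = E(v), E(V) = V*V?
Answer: 203163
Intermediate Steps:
E(V) = V**2
D = 137641 (D = 371**2 = 137641)
((129 + 5)*(134 - 148) + D) + ((-421*45 - 7*(-1331)) - 1*(-77026)) = ((129 + 5)*(134 - 148) + 137641) + ((-421*45 - 7*(-1331)) - 1*(-77026)) = (134*(-14) + 137641) + ((-18945 - 1*(-9317)) + 77026) = (-1876 + 137641) + ((-18945 + 9317) + 77026) = 135765 + (-9628 + 77026) = 135765 + 67398 = 203163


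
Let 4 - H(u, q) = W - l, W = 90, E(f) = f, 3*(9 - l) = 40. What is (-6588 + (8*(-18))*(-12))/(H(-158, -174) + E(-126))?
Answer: 14580/649 ≈ 22.465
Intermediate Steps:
l = -13/3 (l = 9 - ⅓*40 = 9 - 40/3 = -13/3 ≈ -4.3333)
H(u, q) = -271/3 (H(u, q) = 4 - (90 - 1*(-13/3)) = 4 - (90 + 13/3) = 4 - 1*283/3 = 4 - 283/3 = -271/3)
(-6588 + (8*(-18))*(-12))/(H(-158, -174) + E(-126)) = (-6588 + (8*(-18))*(-12))/(-271/3 - 126) = (-6588 - 144*(-12))/(-649/3) = (-6588 + 1728)*(-3/649) = -4860*(-3/649) = 14580/649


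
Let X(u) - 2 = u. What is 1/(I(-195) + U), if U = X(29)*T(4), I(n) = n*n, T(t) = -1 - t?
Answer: 1/37870 ≈ 2.6406e-5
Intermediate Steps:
X(u) = 2 + u
I(n) = n**2
U = -155 (U = (2 + 29)*(-1 - 1*4) = 31*(-1 - 4) = 31*(-5) = -155)
1/(I(-195) + U) = 1/((-195)**2 - 155) = 1/(38025 - 155) = 1/37870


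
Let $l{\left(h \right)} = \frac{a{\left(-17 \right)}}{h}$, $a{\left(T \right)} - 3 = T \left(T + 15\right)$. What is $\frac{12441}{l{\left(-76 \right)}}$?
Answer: $- \frac{945516}{37} \approx -25555.0$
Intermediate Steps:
$a{\left(T \right)} = 3 + T \left(15 + T\right)$ ($a{\left(T \right)} = 3 + T \left(T + 15\right) = 3 + T \left(15 + T\right)$)
$l{\left(h \right)} = \frac{37}{h}$ ($l{\left(h \right)} = \frac{3 + \left(-17\right)^{2} + 15 \left(-17\right)}{h} = \frac{3 + 289 - 255}{h} = \frac{37}{h}$)
$\frac{12441}{l{\left(-76 \right)}} = \frac{12441}{37 \frac{1}{-76}} = \frac{12441}{37 \left(- \frac{1}{76}\right)} = \frac{12441}{- \frac{37}{76}} = 12441 \left(- \frac{76}{37}\right) = - \frac{945516}{37}$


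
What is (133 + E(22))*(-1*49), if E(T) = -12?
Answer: -5929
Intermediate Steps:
(133 + E(22))*(-1*49) = (133 - 12)*(-1*49) = 121*(-49) = -5929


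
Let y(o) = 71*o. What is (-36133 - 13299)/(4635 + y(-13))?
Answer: -6179/464 ≈ -13.317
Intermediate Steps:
(-36133 - 13299)/(4635 + y(-13)) = (-36133 - 13299)/(4635 + 71*(-13)) = -49432/(4635 - 923) = -49432/3712 = -49432*1/3712 = -6179/464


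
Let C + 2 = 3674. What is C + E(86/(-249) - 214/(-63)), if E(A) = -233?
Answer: 3439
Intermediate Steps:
C = 3672 (C = -2 + 3674 = 3672)
C + E(86/(-249) - 214/(-63)) = 3672 - 233 = 3439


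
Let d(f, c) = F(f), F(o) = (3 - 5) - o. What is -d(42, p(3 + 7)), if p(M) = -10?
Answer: 44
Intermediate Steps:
F(o) = -2 - o
d(f, c) = -2 - f
-d(42, p(3 + 7)) = -(-2 - 1*42) = -(-2 - 42) = -1*(-44) = 44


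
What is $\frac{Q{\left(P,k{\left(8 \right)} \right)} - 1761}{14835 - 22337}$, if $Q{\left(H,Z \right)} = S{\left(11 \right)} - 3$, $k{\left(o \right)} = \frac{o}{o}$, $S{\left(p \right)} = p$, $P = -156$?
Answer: $\frac{1753}{7502} \approx 0.23367$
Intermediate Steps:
$k{\left(o \right)} = 1$
$Q{\left(H,Z \right)} = 8$ ($Q{\left(H,Z \right)} = 11 - 3 = 8$)
$\frac{Q{\left(P,k{\left(8 \right)} \right)} - 1761}{14835 - 22337} = \frac{8 - 1761}{14835 - 22337} = - \frac{1753}{-7502} = \left(-1753\right) \left(- \frac{1}{7502}\right) = \frac{1753}{7502}$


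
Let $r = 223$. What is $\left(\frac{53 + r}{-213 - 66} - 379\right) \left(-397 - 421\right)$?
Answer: $\frac{28907302}{93} \approx 3.1083 \cdot 10^{5}$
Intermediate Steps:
$\left(\frac{53 + r}{-213 - 66} - 379\right) \left(-397 - 421\right) = \left(\frac{53 + 223}{-213 - 66} - 379\right) \left(-397 - 421\right) = \left(\frac{276}{-279} - 379\right) \left(-818\right) = \left(276 \left(- \frac{1}{279}\right) - 379\right) \left(-818\right) = \left(- \frac{92}{93} - 379\right) \left(-818\right) = \left(- \frac{35339}{93}\right) \left(-818\right) = \frac{28907302}{93}$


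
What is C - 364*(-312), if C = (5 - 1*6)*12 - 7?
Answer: 113549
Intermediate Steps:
C = -19 (C = (5 - 6)*12 - 7 = -1*12 - 7 = -12 - 7 = -19)
C - 364*(-312) = -19 - 364*(-312) = -19 + 113568 = 113549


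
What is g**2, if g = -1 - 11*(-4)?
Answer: 1849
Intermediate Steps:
g = 43 (g = -1 + 44 = 43)
g**2 = 43**2 = 1849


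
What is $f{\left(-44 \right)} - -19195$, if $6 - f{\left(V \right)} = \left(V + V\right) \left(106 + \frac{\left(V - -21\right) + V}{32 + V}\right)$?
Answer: $\frac{87061}{3} \approx 29020.0$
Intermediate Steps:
$f{\left(V \right)} = 6 - 2 V \left(106 + \frac{21 + 2 V}{32 + V}\right)$ ($f{\left(V \right)} = 6 - \left(V + V\right) \left(106 + \frac{\left(V - -21\right) + V}{32 + V}\right) = 6 - 2 V \left(106 + \frac{\left(V + 21\right) + V}{32 + V}\right) = 6 - 2 V \left(106 + \frac{\left(21 + V\right) + V}{32 + V}\right) = 6 - 2 V \left(106 + \frac{21 + 2 V}{32 + V}\right)$)
$f{\left(-44 \right)} - -19195 = \frac{4 \left(48 - -75020 - 54 \left(-44\right)^{2}\right)}{32 - 44} - -19195 = \frac{4 \left(48 + 75020 - 104544\right)}{-12} + 19195 = 4 \left(- \frac{1}{12}\right) \left(48 + 75020 - 104544\right) + 19195 = 4 \left(- \frac{1}{12}\right) \left(-29476\right) + 19195 = \frac{29476}{3} + 19195 = \frac{87061}{3}$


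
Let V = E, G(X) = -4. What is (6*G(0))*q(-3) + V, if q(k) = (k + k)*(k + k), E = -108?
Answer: -972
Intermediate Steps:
V = -108
q(k) = 4*k**2 (q(k) = (2*k)*(2*k) = 4*k**2)
(6*G(0))*q(-3) + V = (6*(-4))*(4*(-3)**2) - 108 = -96*9 - 108 = -24*36 - 108 = -864 - 108 = -972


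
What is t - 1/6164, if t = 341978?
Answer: 2107952391/6164 ≈ 3.4198e+5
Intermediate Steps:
t - 1/6164 = 341978 - 1/6164 = 2107952391/6164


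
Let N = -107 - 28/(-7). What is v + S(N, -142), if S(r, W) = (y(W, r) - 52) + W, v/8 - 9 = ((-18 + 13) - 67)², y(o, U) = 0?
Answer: 41350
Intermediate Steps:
v = 41544 (v = 72 + 8*((-18 + 13) - 67)² = 72 + 8*(-5 - 67)² = 72 + 8*(-72)² = 72 + 8*5184 = 72 + 41472 = 41544)
N = -103 (N = -107 - 28*(-⅐) = -107 + 4 = -103)
S(r, W) = -52 + W (S(r, W) = (0 - 52) + W = -52 + W)
v + S(N, -142) = 41544 + (-52 - 142) = 41544 - 194 = 41350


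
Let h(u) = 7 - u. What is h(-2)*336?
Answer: 3024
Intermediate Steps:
h(-2)*336 = (7 - 1*(-2))*336 = (7 + 2)*336 = 9*336 = 3024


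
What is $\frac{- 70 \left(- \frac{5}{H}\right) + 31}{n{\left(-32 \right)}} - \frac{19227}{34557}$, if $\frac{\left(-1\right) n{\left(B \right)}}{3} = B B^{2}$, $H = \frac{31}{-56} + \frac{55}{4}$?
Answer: $- \frac{465102757133}{836816830464} \approx -0.5558$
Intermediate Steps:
$H = \frac{739}{56}$ ($H = 31 \left(- \frac{1}{56}\right) + 55 \cdot \frac{1}{4} = - \frac{31}{56} + \frac{55}{4} = \frac{739}{56} \approx 13.196$)
$n{\left(B \right)} = - 3 B^{3}$ ($n{\left(B \right)} = - 3 B B^{2} = - 3 B^{3}$)
$\frac{- 70 \left(- \frac{5}{H}\right) + 31}{n{\left(-32 \right)}} - \frac{19227}{34557} = \frac{- 70 \left(- \frac{5}{\frac{739}{56}}\right) + 31}{\left(-3\right) \left(-32\right)^{3}} - \frac{19227}{34557} = \frac{- 70 \left(\left(-5\right) \frac{56}{739}\right) + 31}{\left(-3\right) \left(-32768\right)} - \frac{6409}{11519} = \frac{\left(-70\right) \left(- \frac{280}{739}\right) + 31}{98304} - \frac{6409}{11519} = \left(\frac{19600}{739} + 31\right) \frac{1}{98304} - \frac{6409}{11519} = \frac{42509}{739} \cdot \frac{1}{98304} - \frac{6409}{11519} = \frac{42509}{72646656} - \frac{6409}{11519} = - \frac{465102757133}{836816830464}$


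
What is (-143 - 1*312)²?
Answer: 207025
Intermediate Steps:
(-143 - 1*312)² = (-143 - 312)² = (-455)² = 207025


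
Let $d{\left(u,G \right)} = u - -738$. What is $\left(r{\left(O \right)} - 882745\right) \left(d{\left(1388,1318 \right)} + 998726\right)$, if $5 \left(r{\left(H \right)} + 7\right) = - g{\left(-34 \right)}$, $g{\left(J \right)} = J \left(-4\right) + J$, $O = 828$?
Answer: $- \frac{4417622610424}{5} \approx -8.8352 \cdot 10^{11}$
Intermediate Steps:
$g{\left(J \right)} = - 3 J$ ($g{\left(J \right)} = - 4 J + J = - 3 J$)
$d{\left(u,G \right)} = 738 + u$ ($d{\left(u,G \right)} = u + 738 = 738 + u$)
$r{\left(H \right)} = - \frac{137}{5}$ ($r{\left(H \right)} = -7 + \frac{\left(-1\right) \left(\left(-3\right) \left(-34\right)\right)}{5} = -7 + \frac{\left(-1\right) 102}{5} = -7 + \frac{1}{5} \left(-102\right) = -7 - \frac{102}{5} = - \frac{137}{5}$)
$\left(r{\left(O \right)} - 882745\right) \left(d{\left(1388,1318 \right)} + 998726\right) = \left(- \frac{137}{5} - 882745\right) \left(\left(738 + 1388\right) + 998726\right) = - \frac{4413862 \left(2126 + 998726\right)}{5} = \left(- \frac{4413862}{5}\right) 1000852 = - \frac{4417622610424}{5}$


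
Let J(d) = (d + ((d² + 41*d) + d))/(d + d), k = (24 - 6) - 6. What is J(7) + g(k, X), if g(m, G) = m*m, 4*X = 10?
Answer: 169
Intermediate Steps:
X = 5/2 (X = (¼)*10 = 5/2 ≈ 2.5000)
k = 12 (k = 18 - 6 = 12)
g(m, G) = m²
J(d) = (d² + 43*d)/(2*d) (J(d) = (d + (d² + 42*d))/((2*d)) = (d² + 43*d)*(1/(2*d)) = (d² + 43*d)/(2*d))
J(7) + g(k, X) = (43/2 + (½)*7) + 12² = (43/2 + 7/2) + 144 = 25 + 144 = 169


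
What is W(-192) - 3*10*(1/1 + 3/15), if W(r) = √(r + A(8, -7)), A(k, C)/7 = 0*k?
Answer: -36 + 8*I*√3 ≈ -36.0 + 13.856*I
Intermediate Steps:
A(k, C) = 0 (A(k, C) = 7*(0*k) = 7*0 = 0)
W(r) = √r (W(r) = √(r + 0) = √r)
W(-192) - 3*10*(1/1 + 3/15) = √(-192) - 3*10*(1/1 + 3/15) = 8*I*√3 - 30*(1*1 + 3*(1/15)) = 8*I*√3 - 30*(1 + ⅕) = 8*I*√3 - 30*6/5 = 8*I*√3 - 1*36 = 8*I*√3 - 36 = -36 + 8*I*√3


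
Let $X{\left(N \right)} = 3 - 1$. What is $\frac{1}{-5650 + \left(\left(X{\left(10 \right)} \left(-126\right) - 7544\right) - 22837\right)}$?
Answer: $- \frac{1}{36283} \approx -2.7561 \cdot 10^{-5}$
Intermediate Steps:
$X{\left(N \right)} = 2$ ($X{\left(N \right)} = 3 - 1 = 2$)
$\frac{1}{-5650 + \left(\left(X{\left(10 \right)} \left(-126\right) - 7544\right) - 22837\right)} = \frac{1}{-5650 + \left(\left(2 \left(-126\right) - 7544\right) - 22837\right)} = \frac{1}{-5650 - 30633} = \frac{1}{-36283} = - \frac{1}{36283}$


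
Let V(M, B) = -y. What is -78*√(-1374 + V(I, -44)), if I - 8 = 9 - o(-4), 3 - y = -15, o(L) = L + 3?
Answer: -312*I*√87 ≈ -2910.1*I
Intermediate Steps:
o(L) = 3 + L
y = 18 (y = 3 - 1*(-15) = 3 + 15 = 18)
I = 18 (I = 8 + (9 - (3 - 4)) = 8 + (9 - 1*(-1)) = 8 + (9 + 1) = 8 + 10 = 18)
V(M, B) = -18 (V(M, B) = -1*18 = -18)
-78*√(-1374 + V(I, -44)) = -78*√(-1374 - 18) = -312*I*√87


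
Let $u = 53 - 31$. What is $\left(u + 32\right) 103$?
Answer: $5562$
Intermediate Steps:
$u = 22$ ($u = 53 - 31 = 22$)
$\left(u + 32\right) 103 = \left(22 + 32\right) 103 = 54 \cdot 103 = 5562$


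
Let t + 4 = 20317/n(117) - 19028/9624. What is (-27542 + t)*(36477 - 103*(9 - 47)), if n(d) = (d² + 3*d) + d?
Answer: -88340785606541/79398 ≈ -1.1126e+9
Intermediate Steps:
n(d) = d² + 4*d
t = -4688155/1032174 (t = -4 + (20317/((117*(4 + 117))) - 19028/9624) = -4 + (20317/((117*121)) - 19028*1/9624) = -4 + (20317/14157 - 4757/2406) = -4 + (20317*(1/14157) - 4757/2406) = -4 + (1847/1287 - 4757/2406) = -4 - 559459/1032174 = -4688155/1032174 ≈ -4.5420)
(-27542 + t)*(36477 - 103*(9 - 47)) = (-27542 - 4688155/1032174)*(36477 - 103*(9 - 47)) = -28432824463*(36477 - 103*(-38))/1032174 = -28432824463*(36477 + 3914)/1032174 = -28432824463/1032174*40391 = -88340785606541/79398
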